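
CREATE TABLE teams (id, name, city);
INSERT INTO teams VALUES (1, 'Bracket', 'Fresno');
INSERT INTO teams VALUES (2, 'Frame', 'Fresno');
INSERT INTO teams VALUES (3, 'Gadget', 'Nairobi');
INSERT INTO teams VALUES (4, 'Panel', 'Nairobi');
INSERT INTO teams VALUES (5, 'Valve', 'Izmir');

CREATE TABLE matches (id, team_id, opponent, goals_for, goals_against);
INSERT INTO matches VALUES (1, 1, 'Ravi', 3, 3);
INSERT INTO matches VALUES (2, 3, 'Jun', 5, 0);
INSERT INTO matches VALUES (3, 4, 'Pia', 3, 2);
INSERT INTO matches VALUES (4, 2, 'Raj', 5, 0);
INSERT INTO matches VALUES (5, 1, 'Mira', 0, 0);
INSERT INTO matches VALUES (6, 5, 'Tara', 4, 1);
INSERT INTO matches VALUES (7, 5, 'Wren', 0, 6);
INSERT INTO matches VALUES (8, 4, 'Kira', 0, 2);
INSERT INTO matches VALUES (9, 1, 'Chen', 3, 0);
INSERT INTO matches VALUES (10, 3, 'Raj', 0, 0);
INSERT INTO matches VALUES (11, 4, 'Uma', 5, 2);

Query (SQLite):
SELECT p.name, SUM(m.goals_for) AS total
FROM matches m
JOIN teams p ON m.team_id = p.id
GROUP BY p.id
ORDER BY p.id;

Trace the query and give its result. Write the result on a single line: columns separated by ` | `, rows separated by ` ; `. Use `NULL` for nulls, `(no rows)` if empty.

Join each matches row to its teams via team_id.
Group joined rows by teams.id; compute SUM(m.goals_for) per group.
  1: ids {1, 5, 9} → SUM(m.goals_for)=6
  2: ids {4} → SUM(m.goals_for)=5
  3: ids {2, 10} → SUM(m.goals_for)=5
  4: ids {3, 8, 11} → SUM(m.goals_for)=8
  5: ids {6, 7} → SUM(m.goals_for)=4

Bracket | 6 ; Frame | 5 ; Gadget | 5 ; Panel | 8 ; Valve | 4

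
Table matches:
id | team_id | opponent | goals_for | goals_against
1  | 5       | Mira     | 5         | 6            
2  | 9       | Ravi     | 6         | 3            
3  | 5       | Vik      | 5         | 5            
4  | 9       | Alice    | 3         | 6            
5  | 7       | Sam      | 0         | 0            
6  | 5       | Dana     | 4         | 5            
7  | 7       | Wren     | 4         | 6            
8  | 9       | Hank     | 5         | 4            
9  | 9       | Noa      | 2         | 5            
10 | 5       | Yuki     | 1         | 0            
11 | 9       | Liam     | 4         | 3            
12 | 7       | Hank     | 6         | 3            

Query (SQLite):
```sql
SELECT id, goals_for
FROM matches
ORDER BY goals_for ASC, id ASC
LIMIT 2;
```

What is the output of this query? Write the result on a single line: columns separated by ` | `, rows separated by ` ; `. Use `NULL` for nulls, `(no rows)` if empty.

Sort by goals_for asc, tiebreak id asc: (0, id=5), (1, id=10), (2, id=9), (3, id=4), (4, id=6) …. Take first 2.

5 | 0 ; 10 | 1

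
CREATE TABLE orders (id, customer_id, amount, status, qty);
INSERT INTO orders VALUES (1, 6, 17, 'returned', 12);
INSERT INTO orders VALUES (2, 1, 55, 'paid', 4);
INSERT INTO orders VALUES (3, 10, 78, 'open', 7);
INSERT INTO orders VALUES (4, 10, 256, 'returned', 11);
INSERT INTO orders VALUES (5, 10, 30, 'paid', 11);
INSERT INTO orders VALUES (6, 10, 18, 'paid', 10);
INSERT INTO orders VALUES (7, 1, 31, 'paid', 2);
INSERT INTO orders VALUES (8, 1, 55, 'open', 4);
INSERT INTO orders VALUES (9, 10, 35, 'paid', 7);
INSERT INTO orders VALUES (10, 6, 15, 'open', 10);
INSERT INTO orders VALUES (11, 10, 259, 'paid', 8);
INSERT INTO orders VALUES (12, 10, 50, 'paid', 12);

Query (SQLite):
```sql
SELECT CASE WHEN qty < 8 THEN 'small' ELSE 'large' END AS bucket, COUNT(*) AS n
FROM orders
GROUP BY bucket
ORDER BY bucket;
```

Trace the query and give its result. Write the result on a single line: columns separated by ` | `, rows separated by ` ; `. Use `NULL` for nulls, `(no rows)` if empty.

Bucket rows by qty < 8 → 'small' else 'large'; count each bucket.

large | 7 ; small | 5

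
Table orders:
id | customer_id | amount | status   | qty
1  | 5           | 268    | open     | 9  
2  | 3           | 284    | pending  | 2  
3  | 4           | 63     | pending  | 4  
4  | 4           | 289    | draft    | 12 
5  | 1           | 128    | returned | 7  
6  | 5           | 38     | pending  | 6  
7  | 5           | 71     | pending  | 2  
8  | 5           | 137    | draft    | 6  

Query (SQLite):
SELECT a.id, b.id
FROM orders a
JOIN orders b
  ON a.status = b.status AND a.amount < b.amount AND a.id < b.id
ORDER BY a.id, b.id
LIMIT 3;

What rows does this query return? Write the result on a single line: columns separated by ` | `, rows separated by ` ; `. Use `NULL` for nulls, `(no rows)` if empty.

3 | 7 ; 6 | 7

Pairs (a,b) with same status, a.amount < b.amount, a.id < b.id.
status groups: draft:{4,8} open:{1} pending:{2,3,6,7} returned:{5}
Ordered by (a.id, b.id); first 3.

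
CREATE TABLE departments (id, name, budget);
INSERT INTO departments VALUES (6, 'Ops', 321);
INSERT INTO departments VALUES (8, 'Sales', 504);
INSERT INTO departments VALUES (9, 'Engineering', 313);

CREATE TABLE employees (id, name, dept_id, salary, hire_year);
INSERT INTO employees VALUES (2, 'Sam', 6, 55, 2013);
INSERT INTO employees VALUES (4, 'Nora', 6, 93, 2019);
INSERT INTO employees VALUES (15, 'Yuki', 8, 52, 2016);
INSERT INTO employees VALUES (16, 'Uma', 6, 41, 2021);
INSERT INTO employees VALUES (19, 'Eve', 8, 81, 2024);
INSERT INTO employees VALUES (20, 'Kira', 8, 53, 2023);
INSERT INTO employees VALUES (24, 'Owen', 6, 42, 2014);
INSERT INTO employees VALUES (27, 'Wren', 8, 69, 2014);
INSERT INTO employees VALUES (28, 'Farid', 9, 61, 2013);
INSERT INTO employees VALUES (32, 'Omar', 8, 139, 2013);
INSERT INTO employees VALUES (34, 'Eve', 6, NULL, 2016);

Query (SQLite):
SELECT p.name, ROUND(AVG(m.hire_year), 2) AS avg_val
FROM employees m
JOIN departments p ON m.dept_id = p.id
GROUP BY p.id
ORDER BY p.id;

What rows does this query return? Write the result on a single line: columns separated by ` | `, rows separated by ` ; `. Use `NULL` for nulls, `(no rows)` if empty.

Ops | 2016.6 ; Sales | 2018 ; Engineering | 2013

Join each employees row to its departments via dept_id.
Group joined rows by departments.id; compute ROUND(AVG(m.hire_year), 2) per group.
  6: ids {2, 4, 16, 24, 34} → ROUND(AVG(m.hire_year), 2)=2016.6
  8: ids {15, 19, 20, 27, 32} → ROUND(AVG(m.hire_year), 2)=2018
  9: ids {28} → ROUND(AVG(m.hire_year), 2)=2013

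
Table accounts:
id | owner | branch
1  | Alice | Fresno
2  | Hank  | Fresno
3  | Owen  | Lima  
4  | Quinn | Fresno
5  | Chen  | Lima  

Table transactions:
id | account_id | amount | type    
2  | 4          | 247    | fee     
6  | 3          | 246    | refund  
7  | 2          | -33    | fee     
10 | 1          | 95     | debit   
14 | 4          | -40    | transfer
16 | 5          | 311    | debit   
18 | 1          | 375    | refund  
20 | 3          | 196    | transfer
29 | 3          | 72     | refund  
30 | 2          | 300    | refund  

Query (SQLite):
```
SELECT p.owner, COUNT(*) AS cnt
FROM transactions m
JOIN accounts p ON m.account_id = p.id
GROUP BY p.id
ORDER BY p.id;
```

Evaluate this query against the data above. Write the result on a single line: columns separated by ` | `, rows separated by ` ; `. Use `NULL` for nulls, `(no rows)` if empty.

Join each transactions row to its accounts via account_id.
Group joined rows by accounts.id; compute COUNT(*) per group.
  1: ids {10, 18} → COUNT(*)=2
  2: ids {7, 30} → COUNT(*)=2
  3: ids {6, 20, 29} → COUNT(*)=3
  4: ids {2, 14} → COUNT(*)=2
  5: ids {16} → COUNT(*)=1

Alice | 2 ; Hank | 2 ; Owen | 3 ; Quinn | 2 ; Chen | 1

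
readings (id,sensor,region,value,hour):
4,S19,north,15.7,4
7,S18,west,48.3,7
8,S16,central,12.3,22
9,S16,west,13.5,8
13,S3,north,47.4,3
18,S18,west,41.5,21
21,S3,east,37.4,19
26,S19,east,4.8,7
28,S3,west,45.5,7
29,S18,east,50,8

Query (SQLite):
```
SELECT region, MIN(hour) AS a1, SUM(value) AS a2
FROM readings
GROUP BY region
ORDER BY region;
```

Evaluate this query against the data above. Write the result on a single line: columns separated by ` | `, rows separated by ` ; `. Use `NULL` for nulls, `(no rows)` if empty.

central | 22 | 12.3 ; east | 7 | 92.2 ; north | 3 | 63.1 ; west | 7 | 148.8

Group readings by region.
Per group compute: MIN(hour), SUM(value).
  central: ids {8} → MIN(hour)=22, SUM(value)=12.3
  east: ids {21, 26, 29} → MIN(hour)=7, SUM(value)=92.2
  north: ids {4, 13} → MIN(hour)=3, SUM(value)=63.1
  west: ids {7, 9, 18, 28} → MIN(hour)=7, SUM(value)=148.8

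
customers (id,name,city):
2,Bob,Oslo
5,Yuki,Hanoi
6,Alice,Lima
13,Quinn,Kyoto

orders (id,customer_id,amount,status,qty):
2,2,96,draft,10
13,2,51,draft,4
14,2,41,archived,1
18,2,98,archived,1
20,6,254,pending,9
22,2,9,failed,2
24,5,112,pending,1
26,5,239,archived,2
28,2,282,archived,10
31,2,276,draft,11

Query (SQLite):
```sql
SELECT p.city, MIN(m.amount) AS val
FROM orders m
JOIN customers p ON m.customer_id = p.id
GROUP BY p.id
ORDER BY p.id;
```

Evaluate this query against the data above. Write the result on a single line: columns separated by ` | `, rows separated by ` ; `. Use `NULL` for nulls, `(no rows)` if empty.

Oslo | 9 ; Hanoi | 112 ; Lima | 254

Join each orders row to its customers via customer_id.
Group joined rows by customers.id; compute MIN(m.amount) per group.
  2: ids {2, 13, 14, 18, 22, 28, 31} → MIN(m.amount)=9
  5: ids {24, 26} → MIN(m.amount)=112
  6: ids {20} → MIN(m.amount)=254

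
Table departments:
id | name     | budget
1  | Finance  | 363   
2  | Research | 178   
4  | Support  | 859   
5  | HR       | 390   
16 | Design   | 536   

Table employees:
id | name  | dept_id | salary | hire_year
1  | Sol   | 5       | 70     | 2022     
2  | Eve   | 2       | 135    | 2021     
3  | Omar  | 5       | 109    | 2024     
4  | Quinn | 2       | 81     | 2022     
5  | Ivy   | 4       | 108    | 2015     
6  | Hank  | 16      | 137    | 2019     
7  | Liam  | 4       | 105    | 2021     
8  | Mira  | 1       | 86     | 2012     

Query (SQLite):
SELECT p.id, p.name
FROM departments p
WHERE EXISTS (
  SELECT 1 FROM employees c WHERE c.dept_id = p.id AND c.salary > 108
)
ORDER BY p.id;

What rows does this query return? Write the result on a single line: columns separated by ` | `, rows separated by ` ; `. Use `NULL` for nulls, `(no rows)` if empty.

2 | Research ; 5 | HR ; 16 | Design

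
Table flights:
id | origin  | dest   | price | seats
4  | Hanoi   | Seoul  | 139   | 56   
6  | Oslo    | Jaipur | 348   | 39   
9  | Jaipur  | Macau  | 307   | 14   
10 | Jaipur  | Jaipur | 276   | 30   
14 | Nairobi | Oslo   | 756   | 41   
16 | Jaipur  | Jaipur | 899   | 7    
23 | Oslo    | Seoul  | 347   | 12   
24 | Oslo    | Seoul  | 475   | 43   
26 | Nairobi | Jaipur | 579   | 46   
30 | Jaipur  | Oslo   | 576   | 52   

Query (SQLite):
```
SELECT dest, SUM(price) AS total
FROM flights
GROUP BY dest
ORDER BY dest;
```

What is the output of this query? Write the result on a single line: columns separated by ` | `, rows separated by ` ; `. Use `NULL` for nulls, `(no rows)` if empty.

Jaipur | 2102 ; Macau | 307 ; Oslo | 1332 ; Seoul | 961

Partition flights by dest; compute SUM(price) within each group.
  Jaipur: ids {6, 10, 16, 26} → SUM(price)=2102
  Macau: ids {9} → SUM(price)=307
  Oslo: ids {14, 30} → SUM(price)=1332
  Seoul: ids {4, 23, 24} → SUM(price)=961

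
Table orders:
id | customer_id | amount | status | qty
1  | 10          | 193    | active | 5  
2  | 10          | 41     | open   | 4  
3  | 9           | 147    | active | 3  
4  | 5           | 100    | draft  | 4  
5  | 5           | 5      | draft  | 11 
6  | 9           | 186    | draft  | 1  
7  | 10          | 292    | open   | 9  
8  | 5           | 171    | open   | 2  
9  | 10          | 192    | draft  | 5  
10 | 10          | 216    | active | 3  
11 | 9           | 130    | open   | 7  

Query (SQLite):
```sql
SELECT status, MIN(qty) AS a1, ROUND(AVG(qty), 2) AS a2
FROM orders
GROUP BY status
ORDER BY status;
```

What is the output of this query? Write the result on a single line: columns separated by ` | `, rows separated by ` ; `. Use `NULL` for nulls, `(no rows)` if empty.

Group orders by status.
Per group compute: MIN(qty), ROUND(AVG(qty), 2).
  active: ids {1, 3, 10} → MIN(qty)=3, ROUND(AVG(qty), 2)=3.67
  draft: ids {4, 5, 6, 9} → MIN(qty)=1, ROUND(AVG(qty), 2)=5.25
  open: ids {2, 7, 8, 11} → MIN(qty)=2, ROUND(AVG(qty), 2)=5.5

active | 3 | 3.67 ; draft | 1 | 5.25 ; open | 2 | 5.5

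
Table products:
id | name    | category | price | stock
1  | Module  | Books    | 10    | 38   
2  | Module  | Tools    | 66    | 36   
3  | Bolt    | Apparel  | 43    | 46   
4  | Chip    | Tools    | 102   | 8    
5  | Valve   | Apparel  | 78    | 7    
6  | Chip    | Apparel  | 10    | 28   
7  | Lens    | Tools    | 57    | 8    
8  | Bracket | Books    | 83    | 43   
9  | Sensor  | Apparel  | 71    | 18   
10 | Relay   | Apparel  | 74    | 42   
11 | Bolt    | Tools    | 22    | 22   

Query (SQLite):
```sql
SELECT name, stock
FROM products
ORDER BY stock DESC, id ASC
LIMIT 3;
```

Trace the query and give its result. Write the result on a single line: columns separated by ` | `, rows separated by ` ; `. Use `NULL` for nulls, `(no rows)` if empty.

Sort by stock desc, tiebreak id asc: (46, id=3), (43, id=8), (42, id=10), (38, id=1), (36, id=2), (28, id=6) …. Take first 3.

Bolt | 46 ; Bracket | 43 ; Relay | 42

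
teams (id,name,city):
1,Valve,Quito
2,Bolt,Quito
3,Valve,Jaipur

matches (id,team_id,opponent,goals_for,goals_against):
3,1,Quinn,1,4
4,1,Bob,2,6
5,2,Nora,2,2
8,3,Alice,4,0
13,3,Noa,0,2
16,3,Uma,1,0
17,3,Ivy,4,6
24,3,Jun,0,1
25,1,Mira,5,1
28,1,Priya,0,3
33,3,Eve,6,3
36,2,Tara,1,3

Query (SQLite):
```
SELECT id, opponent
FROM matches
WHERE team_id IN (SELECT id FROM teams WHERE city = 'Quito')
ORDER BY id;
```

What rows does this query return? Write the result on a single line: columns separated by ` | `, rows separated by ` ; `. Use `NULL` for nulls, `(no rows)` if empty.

3 | Quinn ; 4 | Bob ; 5 | Nora ; 25 | Mira ; 28 | Priya ; 36 | Tara

Inner query: teams.id where city = 'Quito'.
Outer: keep matches rows whose team_id is in that set.
Inner query → {1, 2}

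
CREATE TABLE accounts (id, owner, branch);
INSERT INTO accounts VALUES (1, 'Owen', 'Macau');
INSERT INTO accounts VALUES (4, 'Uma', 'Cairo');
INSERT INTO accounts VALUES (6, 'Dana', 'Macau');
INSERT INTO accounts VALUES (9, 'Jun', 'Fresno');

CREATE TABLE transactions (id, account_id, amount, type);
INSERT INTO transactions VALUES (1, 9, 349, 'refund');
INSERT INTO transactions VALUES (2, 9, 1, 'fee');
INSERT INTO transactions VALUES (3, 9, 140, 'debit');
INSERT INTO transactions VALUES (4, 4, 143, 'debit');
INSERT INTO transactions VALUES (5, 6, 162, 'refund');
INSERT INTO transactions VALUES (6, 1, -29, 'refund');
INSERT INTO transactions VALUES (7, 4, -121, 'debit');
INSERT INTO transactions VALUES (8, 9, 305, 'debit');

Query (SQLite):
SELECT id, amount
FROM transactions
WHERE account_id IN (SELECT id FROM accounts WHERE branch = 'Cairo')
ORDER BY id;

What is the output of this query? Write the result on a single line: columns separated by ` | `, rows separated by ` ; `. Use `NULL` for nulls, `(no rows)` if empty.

Inner query: accounts.id where branch = 'Cairo'.
Outer: keep transactions rows whose account_id is in that set.
Inner query → {4}

4 | 143 ; 7 | -121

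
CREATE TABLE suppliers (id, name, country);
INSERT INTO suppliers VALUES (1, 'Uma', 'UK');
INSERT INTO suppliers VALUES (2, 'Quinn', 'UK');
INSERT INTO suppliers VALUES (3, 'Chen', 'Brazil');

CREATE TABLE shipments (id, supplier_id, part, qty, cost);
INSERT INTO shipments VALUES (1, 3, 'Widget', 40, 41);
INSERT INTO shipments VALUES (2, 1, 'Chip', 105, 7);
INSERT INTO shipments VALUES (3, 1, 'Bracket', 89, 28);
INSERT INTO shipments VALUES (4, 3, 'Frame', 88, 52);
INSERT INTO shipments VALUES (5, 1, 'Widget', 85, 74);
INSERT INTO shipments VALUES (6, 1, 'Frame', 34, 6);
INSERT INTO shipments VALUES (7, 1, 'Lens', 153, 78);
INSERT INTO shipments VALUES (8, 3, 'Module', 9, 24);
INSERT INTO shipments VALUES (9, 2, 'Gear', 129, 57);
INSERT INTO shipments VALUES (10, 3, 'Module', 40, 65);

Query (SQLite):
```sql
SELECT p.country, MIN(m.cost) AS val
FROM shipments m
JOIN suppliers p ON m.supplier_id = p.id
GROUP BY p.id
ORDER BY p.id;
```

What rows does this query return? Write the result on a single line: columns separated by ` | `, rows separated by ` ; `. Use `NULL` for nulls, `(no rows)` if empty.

UK | 6 ; UK | 57 ; Brazil | 24

Join each shipments row to its suppliers via supplier_id.
Group joined rows by suppliers.id; compute MIN(m.cost) per group.
  1: ids {2, 3, 5, 6, 7} → MIN(m.cost)=6
  2: ids {9} → MIN(m.cost)=57
  3: ids {1, 4, 8, 10} → MIN(m.cost)=24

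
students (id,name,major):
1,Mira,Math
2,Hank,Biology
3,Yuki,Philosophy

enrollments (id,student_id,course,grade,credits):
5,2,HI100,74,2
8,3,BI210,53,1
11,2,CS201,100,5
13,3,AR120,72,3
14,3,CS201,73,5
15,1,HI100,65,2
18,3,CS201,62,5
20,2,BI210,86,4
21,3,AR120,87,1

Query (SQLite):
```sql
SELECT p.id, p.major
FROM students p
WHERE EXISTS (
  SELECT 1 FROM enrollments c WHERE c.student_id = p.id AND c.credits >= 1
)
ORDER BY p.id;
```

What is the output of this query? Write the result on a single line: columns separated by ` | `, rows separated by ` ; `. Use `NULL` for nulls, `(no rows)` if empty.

1 | Math ; 2 | Biology ; 3 | Philosophy

For each students row, check whether any enrollments with matching student_id has credits >= 1.
Keep rows where that is true.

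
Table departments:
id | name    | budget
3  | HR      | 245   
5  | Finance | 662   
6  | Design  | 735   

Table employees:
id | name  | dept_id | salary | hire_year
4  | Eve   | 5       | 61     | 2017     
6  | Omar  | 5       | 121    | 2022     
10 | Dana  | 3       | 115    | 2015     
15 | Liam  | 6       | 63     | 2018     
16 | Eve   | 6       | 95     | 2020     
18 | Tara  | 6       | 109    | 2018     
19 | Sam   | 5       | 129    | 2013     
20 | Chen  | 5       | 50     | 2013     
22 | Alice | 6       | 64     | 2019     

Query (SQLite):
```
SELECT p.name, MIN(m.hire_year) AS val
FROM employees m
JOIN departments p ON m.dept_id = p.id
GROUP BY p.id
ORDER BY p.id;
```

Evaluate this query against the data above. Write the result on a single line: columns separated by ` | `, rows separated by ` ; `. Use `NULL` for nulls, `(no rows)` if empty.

HR | 2015 ; Finance | 2013 ; Design | 2018

Join each employees row to its departments via dept_id.
Group joined rows by departments.id; compute MIN(m.hire_year) per group.
  3: ids {10} → MIN(m.hire_year)=2015
  5: ids {4, 6, 19, 20} → MIN(m.hire_year)=2013
  6: ids {15, 16, 18, 22} → MIN(m.hire_year)=2018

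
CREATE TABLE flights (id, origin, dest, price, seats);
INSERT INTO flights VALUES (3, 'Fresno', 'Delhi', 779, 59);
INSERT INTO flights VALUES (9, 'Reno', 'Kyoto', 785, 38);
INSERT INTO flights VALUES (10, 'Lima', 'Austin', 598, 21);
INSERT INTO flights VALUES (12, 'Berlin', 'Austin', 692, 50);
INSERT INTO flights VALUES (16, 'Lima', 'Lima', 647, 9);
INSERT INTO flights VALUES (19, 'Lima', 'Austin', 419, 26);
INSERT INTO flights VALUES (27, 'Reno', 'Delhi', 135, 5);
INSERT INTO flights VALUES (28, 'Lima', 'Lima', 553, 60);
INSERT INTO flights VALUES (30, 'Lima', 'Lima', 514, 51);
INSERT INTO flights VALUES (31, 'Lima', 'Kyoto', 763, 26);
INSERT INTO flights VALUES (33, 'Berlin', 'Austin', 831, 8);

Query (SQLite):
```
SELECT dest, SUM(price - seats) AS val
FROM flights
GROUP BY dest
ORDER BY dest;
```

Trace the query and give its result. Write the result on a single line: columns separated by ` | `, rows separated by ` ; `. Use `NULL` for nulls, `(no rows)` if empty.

For each row compute price - seats.
Group by dest; take SUM of the expression per group.
  Austin: ids {10, 12, 19, 33} → SUM(price - seats)=2435
  Delhi: ids {3, 27} → SUM(price - seats)=850
  Kyoto: ids {9, 31} → SUM(price - seats)=1484
  Lima: ids {16, 28, 30} → SUM(price - seats)=1594

Austin | 2435 ; Delhi | 850 ; Kyoto | 1484 ; Lima | 1594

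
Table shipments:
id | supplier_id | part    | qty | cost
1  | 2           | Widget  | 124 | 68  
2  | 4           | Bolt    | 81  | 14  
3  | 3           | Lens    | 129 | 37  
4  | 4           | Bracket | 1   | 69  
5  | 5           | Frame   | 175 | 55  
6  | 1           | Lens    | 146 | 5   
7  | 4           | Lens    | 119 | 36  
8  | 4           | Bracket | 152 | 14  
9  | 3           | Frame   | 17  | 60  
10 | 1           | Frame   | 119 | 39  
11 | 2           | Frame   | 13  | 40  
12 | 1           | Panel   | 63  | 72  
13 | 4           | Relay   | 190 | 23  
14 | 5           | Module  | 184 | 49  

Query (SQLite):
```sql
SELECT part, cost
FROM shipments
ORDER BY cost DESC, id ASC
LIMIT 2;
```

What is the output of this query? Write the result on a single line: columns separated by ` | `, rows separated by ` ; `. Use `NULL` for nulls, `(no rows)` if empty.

Panel | 72 ; Bracket | 69

Sort by cost desc, tiebreak id asc: (72, id=12), (69, id=4), (68, id=1), (60, id=9), (55, id=5) …. Take first 2.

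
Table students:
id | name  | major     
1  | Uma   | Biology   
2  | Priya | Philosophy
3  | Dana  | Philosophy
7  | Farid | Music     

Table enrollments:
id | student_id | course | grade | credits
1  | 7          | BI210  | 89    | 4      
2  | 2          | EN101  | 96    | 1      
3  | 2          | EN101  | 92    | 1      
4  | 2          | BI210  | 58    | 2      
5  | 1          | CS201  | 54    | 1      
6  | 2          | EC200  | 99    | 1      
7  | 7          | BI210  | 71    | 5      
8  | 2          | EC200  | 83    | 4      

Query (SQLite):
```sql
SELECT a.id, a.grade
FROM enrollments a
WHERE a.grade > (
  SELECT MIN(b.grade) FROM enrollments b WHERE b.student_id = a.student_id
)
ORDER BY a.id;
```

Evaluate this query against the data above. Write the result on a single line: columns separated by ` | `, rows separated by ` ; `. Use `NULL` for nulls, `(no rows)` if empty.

1 | 89 ; 2 | 96 ; 3 | 92 ; 6 | 99 ; 8 | 83

For each enrollments row a, compute MIN(grade) over rows sharing a.student_id.
Keep row a if a.grade > that per-group MIN.
  student_id=1: MIN(grade) = 54
  student_id=2: MIN(grade) = 58
  student_id=7: MIN(grade) = 71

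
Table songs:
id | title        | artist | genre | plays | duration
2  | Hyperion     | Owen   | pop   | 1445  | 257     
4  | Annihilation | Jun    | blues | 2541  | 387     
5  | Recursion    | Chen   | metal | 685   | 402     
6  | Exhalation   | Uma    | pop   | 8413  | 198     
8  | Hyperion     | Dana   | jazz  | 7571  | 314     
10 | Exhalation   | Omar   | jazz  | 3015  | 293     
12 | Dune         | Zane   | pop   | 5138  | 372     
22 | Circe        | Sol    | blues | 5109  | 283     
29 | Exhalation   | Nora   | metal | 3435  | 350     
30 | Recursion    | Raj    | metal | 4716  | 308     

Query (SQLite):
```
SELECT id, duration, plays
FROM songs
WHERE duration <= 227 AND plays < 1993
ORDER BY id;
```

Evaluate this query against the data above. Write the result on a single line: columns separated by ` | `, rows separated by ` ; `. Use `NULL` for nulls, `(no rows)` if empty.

duration <= 227: ids {6}
plays < 1993: ids {2, 5}
Combine with AND.

(no rows)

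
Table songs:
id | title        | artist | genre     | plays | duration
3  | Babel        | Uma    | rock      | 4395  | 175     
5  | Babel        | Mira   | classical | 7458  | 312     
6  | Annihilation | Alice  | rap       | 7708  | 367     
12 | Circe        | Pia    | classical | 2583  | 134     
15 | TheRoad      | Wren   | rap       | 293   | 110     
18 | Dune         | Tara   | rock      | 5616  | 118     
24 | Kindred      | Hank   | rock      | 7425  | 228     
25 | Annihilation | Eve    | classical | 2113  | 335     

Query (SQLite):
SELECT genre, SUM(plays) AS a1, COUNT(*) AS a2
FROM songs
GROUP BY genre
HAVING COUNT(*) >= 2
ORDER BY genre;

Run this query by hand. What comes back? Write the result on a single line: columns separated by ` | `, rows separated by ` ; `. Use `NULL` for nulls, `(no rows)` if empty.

classical | 12154 | 3 ; rap | 8001 | 2 ; rock | 17436 | 3

Group songs by genre.
Per group compute: SUM(plays), COUNT(*).
HAVING: drop groups with fewer than 2 rows.
  classical: ids {5, 12, 25} → SUM(plays)=12154, COUNT(*)=3
  rap: ids {6, 15} → SUM(plays)=8001, COUNT(*)=2
  rock: ids {3, 18, 24} → SUM(plays)=17436, COUNT(*)=3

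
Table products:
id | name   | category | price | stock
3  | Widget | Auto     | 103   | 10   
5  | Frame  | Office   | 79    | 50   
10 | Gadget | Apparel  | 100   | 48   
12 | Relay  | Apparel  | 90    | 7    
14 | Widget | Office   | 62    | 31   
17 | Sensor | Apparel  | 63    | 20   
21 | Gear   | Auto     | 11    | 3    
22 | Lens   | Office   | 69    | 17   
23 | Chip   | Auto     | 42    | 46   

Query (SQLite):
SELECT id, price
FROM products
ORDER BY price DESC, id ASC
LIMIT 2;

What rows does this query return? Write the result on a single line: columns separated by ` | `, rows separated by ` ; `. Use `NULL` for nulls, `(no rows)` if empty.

3 | 103 ; 10 | 100

Sort by price desc, tiebreak id asc: (103, id=3), (100, id=10), (90, id=12), (79, id=5), (69, id=22) …. Take first 2.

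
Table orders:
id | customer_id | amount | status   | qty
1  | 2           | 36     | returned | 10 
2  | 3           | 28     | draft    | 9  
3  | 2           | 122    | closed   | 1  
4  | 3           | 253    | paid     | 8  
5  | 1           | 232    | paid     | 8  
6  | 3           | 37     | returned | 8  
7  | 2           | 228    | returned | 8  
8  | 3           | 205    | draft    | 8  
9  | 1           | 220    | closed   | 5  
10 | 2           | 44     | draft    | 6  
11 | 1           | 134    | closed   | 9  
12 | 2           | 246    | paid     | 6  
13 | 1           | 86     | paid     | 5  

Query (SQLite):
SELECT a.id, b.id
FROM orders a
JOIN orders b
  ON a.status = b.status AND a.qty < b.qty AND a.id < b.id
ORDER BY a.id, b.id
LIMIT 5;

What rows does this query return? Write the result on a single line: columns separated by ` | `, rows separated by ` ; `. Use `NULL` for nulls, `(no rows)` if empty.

Pairs (a,b) with same status, a.qty < b.qty, a.id < b.id.
status groups: closed:{3,9,11} draft:{2,8,10} paid:{4,5,12,13} returned:{1,6,7}
Ordered by (a.id, b.id); first 5.

3 | 9 ; 3 | 11 ; 9 | 11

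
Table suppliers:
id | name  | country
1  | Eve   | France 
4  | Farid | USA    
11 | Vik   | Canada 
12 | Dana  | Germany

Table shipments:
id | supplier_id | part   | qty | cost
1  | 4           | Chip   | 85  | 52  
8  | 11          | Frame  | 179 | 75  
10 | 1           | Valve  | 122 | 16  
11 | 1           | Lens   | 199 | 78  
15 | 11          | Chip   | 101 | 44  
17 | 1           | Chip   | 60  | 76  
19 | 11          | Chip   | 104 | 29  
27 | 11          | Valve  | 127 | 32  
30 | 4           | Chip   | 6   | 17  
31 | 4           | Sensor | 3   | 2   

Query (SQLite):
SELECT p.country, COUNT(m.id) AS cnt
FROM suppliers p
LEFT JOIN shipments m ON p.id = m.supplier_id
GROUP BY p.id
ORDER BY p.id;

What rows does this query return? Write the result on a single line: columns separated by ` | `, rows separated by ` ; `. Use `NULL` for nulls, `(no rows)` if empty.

France | 3 ; USA | 3 ; Canada | 4 ; Germany | 0

LEFT JOIN keeps every suppliers row; unmatched ones get NULL for shipments columns.
Group by suppliers.id and compute COUNT(m.id). COUNT(col) of an all-NULL group is 0.
  1: ids {10, 11, 17} → COUNT(m.id)=3
  4: ids {1, 30, 31} → COUNT(m.id)=3
  11: ids {8, 15, 19, 27} → COUNT(m.id)=4
  12: ids {—} → COUNT(m.id)=0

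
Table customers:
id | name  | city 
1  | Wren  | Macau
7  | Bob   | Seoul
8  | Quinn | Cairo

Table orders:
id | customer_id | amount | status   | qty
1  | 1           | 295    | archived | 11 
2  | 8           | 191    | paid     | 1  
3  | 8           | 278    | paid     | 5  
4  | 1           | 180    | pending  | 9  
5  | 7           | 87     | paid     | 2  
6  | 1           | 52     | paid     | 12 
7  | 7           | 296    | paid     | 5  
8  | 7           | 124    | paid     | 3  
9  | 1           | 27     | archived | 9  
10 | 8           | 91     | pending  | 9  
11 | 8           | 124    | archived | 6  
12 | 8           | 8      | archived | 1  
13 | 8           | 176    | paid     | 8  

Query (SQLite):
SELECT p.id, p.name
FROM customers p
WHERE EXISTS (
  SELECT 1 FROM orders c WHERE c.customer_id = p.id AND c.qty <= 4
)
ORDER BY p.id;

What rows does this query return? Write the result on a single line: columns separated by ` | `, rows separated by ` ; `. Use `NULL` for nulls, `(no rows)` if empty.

For each customers row, check whether any orders with matching customer_id has qty <= 4.
Keep rows where that is true.

7 | Bob ; 8 | Quinn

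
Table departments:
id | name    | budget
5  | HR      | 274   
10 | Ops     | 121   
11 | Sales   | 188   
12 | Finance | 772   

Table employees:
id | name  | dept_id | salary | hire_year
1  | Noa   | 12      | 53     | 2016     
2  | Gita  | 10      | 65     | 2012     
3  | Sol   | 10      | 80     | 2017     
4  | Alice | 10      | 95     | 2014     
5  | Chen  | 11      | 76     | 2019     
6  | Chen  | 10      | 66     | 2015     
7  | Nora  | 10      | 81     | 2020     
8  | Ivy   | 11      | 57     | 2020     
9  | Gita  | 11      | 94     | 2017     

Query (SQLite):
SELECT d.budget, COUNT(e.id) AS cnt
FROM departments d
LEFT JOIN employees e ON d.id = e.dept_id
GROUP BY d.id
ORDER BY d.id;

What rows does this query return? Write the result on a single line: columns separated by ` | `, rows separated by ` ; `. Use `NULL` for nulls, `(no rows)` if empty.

LEFT JOIN keeps every departments row; unmatched ones get NULL for employees columns.
Group by departments.id and compute COUNT(e.id). COUNT(col) of an all-NULL group is 0.
  5: ids {—} → COUNT(e.id)=0
  10: ids {2, 3, 4, 6, 7} → COUNT(e.id)=5
  11: ids {5, 8, 9} → COUNT(e.id)=3
  12: ids {1} → COUNT(e.id)=1

274 | 0 ; 121 | 5 ; 188 | 3 ; 772 | 1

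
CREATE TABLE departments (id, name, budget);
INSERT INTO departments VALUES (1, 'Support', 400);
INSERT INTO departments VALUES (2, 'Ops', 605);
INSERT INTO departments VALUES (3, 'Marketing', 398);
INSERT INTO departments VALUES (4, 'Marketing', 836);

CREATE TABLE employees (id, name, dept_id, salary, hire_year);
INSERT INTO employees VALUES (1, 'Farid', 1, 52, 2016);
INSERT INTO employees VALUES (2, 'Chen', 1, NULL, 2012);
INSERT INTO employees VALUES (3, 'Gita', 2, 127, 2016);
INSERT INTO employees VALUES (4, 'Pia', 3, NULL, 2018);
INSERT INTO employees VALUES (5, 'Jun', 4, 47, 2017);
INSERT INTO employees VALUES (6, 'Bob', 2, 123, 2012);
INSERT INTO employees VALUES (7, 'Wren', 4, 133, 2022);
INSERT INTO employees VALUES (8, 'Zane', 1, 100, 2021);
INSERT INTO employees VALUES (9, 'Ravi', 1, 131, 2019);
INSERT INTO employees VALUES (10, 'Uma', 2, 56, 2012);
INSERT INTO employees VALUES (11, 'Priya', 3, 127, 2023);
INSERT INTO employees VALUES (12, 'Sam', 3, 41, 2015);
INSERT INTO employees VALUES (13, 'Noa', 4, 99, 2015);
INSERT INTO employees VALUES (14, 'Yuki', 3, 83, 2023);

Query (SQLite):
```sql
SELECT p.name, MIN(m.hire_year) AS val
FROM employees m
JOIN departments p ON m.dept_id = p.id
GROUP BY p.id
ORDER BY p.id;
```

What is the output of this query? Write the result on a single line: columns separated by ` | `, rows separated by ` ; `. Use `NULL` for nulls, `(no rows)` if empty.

Support | 2012 ; Ops | 2012 ; Marketing | 2015 ; Marketing | 2015

Join each employees row to its departments via dept_id.
Group joined rows by departments.id; compute MIN(m.hire_year) per group.
  1: ids {1, 2, 8, 9} → MIN(m.hire_year)=2012
  2: ids {3, 6, 10} → MIN(m.hire_year)=2012
  3: ids {4, 11, 12, 14} → MIN(m.hire_year)=2015
  4: ids {5, 7, 13} → MIN(m.hire_year)=2015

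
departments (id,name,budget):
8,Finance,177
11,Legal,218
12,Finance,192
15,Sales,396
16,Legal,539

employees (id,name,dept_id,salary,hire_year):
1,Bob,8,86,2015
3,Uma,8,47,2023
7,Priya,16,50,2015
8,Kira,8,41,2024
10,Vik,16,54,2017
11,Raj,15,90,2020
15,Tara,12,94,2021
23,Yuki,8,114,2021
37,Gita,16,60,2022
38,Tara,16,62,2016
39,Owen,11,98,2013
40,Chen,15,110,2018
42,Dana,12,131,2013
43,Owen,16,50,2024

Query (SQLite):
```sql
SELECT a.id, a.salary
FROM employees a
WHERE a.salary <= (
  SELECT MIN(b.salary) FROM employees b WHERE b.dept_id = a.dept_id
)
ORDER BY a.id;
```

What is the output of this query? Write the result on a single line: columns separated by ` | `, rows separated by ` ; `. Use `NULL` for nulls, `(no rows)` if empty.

7 | 50 ; 8 | 41 ; 11 | 90 ; 15 | 94 ; 39 | 98 ; 43 | 50

For each employees row a, compute MIN(salary) over rows sharing a.dept_id.
Keep row a if a.salary <= that per-group MIN.
  dept_id=8: MIN(salary) = 41
  dept_id=11: MIN(salary) = 98
  dept_id=12: MIN(salary) = 94
  dept_id=15: MIN(salary) = 90
  dept_id=16: MIN(salary) = 50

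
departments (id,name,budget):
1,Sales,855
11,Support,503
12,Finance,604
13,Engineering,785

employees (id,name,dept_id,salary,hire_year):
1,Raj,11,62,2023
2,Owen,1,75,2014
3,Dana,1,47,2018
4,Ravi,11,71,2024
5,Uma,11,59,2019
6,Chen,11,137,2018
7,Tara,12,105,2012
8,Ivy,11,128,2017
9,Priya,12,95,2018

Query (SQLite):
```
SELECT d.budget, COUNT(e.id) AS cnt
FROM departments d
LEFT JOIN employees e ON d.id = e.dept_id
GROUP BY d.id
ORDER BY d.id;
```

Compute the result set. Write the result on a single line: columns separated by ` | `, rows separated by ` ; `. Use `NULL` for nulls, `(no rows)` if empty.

LEFT JOIN keeps every departments row; unmatched ones get NULL for employees columns.
Group by departments.id and compute COUNT(e.id). COUNT(col) of an all-NULL group is 0.
  1: ids {2, 3} → COUNT(e.id)=2
  11: ids {1, 4, 5, 6, 8} → COUNT(e.id)=5
  12: ids {7, 9} → COUNT(e.id)=2
  13: ids {—} → COUNT(e.id)=0

855 | 2 ; 503 | 5 ; 604 | 2 ; 785 | 0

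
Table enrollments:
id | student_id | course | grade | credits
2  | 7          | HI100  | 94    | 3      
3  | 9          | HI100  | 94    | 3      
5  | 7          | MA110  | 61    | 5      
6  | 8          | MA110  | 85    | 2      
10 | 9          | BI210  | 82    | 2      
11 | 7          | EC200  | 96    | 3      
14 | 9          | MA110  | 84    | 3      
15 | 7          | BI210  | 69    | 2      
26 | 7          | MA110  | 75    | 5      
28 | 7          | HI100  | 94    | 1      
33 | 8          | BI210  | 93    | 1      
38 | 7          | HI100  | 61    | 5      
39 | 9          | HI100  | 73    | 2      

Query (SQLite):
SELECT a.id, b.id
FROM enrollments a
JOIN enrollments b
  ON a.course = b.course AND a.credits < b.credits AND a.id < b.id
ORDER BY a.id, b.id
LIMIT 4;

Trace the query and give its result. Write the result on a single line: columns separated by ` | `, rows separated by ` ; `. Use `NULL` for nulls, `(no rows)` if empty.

Pairs (a,b) with same course, a.credits < b.credits, a.id < b.id.
course groups: BI210:{10,15,33} EC200:{11} HI100:{2,3,28,38,39} MA110:{5,6,14,26}
Ordered by (a.id, b.id); first 4.

2 | 38 ; 3 | 38 ; 6 | 14 ; 6 | 26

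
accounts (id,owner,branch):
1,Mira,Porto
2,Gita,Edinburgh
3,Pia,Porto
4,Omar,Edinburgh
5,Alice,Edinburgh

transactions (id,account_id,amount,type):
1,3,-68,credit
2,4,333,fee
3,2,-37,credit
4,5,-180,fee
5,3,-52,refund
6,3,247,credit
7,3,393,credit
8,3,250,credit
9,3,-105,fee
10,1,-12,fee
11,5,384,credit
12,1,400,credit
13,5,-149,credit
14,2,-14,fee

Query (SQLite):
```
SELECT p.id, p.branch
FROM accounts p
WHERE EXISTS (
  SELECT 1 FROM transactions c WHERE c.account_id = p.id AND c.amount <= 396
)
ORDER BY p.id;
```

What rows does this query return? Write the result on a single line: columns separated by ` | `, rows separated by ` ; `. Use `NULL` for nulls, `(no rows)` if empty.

1 | Porto ; 2 | Edinburgh ; 3 | Porto ; 4 | Edinburgh ; 5 | Edinburgh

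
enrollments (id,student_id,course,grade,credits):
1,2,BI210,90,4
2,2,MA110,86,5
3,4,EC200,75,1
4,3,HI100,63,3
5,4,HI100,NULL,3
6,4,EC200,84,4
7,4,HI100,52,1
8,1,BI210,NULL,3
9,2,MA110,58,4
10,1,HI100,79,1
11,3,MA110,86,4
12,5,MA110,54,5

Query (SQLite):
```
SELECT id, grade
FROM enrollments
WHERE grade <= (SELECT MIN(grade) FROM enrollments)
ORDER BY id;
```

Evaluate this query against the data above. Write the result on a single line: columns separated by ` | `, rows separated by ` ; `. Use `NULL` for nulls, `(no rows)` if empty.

7 | 52

Scalar subquery: MIN(grade) over all enrollments rows = 52.
Keep rows where grade <= that value.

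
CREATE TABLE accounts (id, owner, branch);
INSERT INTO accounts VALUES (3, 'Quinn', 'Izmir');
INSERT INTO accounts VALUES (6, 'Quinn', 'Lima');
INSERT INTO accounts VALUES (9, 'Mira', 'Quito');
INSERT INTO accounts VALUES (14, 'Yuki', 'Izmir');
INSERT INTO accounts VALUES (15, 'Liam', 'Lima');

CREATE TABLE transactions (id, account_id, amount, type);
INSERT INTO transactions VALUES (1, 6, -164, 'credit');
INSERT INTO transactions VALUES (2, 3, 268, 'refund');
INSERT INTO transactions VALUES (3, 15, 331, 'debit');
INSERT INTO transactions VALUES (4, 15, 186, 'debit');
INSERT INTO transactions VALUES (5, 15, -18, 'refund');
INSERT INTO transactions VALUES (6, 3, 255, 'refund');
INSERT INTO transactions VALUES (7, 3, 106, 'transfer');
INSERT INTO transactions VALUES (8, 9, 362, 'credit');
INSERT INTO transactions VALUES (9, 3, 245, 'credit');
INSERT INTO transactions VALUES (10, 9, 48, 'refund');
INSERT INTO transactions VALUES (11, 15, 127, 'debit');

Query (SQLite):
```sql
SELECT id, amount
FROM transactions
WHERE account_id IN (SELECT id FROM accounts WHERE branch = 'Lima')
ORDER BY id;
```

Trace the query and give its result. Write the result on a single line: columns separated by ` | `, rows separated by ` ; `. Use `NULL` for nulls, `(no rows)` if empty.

1 | -164 ; 3 | 331 ; 4 | 186 ; 5 | -18 ; 11 | 127

Inner query: accounts.id where branch = 'Lima'.
Outer: keep transactions rows whose account_id is in that set.
Inner query → {6, 15}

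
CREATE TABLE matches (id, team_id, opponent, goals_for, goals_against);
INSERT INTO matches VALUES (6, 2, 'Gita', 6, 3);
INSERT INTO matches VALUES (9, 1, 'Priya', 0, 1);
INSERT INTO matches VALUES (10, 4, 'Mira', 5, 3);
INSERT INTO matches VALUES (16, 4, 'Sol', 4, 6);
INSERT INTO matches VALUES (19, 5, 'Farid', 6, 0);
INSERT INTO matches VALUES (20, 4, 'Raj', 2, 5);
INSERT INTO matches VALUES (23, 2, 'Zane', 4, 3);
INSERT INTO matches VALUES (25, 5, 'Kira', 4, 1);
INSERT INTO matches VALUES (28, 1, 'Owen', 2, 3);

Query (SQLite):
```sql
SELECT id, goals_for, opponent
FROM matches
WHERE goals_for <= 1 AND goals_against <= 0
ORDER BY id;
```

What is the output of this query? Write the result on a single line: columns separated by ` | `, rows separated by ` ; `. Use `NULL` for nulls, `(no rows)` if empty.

(no rows)

goals_for <= 1: ids {9}
goals_against <= 0: ids {19}
Combine with AND.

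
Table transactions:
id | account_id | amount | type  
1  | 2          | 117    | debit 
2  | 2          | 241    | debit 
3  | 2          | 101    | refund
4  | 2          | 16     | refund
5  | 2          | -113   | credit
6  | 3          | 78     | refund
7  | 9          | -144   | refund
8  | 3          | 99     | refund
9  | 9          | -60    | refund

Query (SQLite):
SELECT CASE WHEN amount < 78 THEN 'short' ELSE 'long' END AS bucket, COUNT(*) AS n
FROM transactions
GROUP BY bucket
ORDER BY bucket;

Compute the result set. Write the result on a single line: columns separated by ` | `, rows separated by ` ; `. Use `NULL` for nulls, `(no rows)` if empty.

long | 5 ; short | 4

Bucket rows by amount < 78 → 'short' else 'long'; count each bucket.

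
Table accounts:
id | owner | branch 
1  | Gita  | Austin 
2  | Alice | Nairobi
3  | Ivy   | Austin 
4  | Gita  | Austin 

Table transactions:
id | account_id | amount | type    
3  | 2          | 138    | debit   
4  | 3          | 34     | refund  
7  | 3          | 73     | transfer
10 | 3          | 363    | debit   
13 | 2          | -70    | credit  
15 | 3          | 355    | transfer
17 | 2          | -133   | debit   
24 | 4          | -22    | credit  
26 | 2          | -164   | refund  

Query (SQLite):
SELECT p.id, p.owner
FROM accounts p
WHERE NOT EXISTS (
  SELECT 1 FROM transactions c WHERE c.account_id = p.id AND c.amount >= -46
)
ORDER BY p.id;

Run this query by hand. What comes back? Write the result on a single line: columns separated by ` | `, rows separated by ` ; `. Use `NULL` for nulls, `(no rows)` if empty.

For each accounts row, check whether any transactions with matching account_id has amount >= -46.
Keep rows where that is false.

1 | Gita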